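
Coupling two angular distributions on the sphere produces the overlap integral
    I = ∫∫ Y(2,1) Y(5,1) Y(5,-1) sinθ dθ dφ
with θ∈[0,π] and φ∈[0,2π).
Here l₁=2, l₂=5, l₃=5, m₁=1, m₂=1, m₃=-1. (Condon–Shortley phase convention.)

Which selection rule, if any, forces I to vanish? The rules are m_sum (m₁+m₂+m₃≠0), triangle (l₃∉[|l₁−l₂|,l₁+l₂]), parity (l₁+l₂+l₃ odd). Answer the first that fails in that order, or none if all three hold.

azimuthal sum: 1 + 1 − 1 = 1  ✗
3 ≤ 5 ≤ 7 (triangle on l)
L = 2 + 5 + 5 = 12 (even)

m_sum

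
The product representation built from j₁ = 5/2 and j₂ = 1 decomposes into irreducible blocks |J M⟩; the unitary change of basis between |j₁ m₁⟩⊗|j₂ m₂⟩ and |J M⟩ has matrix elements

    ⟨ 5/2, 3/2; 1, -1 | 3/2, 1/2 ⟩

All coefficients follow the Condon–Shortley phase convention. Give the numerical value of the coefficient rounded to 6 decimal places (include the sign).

+√(2/5) ≈ +0.632456

triangle: 2!×3!×0!/6! = 12/720
(j±m)!: 4!×1!×0!×2!×2!×1! = 96
prefactor² = (2J+1)×Δ×N² = 32/5
  k=0: +1/(0!×2!×1!×0!×2!×0!) = 1/4
Σ = 1/4  ⇒  CG² = 32/5×(1/4)² = 2/5
CG = +√(2/5) = +0.632456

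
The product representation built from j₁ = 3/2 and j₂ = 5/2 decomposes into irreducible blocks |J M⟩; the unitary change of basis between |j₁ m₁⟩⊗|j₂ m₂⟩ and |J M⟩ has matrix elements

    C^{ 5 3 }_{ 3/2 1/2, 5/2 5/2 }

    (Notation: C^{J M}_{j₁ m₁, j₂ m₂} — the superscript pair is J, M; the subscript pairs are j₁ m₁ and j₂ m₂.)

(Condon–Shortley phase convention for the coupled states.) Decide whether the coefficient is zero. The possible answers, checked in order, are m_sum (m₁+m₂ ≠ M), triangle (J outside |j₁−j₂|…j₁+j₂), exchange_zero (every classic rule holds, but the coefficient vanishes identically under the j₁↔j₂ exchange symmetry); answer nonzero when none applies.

m-sum: m₁+m₂ = 1/2+5/2 = 3, M = 3  ✓
triangle: need |j₁−j₂| ≤ J ≤ j₁+j₂, i.e. J ∈ [1, 4]; J = 5 is outside ✗ ⇒ coefficient is 0

triangle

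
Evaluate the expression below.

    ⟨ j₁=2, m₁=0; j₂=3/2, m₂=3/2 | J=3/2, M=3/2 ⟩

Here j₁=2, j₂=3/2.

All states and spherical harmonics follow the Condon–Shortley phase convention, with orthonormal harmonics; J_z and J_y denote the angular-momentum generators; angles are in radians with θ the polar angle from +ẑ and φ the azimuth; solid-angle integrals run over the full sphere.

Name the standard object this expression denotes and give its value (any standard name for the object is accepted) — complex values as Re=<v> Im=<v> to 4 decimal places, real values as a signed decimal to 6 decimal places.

This is a Clebsch–Gordan (vector-coupling) coefficient.
√[4·2!2!1!/6! · 2!2!3!0!3!0!] = √(16/5)
  +(−1)^2/∏(2,0,0,1,2,0)! = 1/4  (running 1/4)
⟨..|..⟩ = √(16/5)·(1/4) = +0.447214

Clebsch–Gordan coefficient, +√(1/5) ≈ +0.447214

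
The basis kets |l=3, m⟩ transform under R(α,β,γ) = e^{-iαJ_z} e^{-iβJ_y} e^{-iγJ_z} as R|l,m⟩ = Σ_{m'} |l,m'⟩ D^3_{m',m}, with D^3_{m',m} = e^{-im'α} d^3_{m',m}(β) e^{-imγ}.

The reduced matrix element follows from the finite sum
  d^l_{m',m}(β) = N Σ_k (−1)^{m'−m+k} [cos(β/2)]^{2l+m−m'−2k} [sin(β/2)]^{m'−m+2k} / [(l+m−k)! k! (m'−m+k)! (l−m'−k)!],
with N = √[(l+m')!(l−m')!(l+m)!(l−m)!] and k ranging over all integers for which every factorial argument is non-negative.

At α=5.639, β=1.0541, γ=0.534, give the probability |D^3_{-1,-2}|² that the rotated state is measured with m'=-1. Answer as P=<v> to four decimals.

Split into d^3_{-1,-2}(β=1.0541) × two z-phases.
With c≡cos(β/2)=0.864295 and s≡sin(β/2)=0.502986, N=[2·24·1·120]^{1/2}=75.894664
k: max(0,(-2)−(-1))=0 … min(3+(-2),3−(-1))=1
  k=0: (−1)^1·75.8947/(24)·0.8643^5·0.5030^1 = -0.767123
  k=1: (−1)^2·75.8947/(12)·0.8643^3·0.5030^3 = +0.519616
d^3_{-1,-2}(1.0541) = -0.767123 +0.519616 = -0.247506
|D^3_{-1,-2}|² = |d^3_{-1,-2}(β)|² = (-0.247506)² = 0.061259 (the z-rotation phases have unit modulus)

P=0.0613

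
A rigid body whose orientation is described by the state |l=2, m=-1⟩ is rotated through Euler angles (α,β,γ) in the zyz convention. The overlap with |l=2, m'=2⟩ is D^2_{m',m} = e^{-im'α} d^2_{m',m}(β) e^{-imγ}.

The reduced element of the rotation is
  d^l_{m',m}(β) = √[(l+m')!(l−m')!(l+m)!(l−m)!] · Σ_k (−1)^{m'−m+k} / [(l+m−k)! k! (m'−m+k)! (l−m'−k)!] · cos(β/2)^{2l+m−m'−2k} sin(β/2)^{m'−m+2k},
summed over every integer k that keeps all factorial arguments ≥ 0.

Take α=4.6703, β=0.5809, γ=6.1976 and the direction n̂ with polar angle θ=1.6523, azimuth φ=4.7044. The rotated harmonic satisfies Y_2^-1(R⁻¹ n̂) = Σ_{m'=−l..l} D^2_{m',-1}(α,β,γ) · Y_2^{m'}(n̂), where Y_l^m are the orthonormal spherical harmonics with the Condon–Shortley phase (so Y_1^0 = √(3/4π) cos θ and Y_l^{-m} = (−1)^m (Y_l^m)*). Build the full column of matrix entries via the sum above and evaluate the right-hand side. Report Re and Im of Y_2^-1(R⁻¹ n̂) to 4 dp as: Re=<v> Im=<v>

Need the full column D^2_{m',-1} for m'=−2..2 at α=4.6703, β=0.5809, γ=6.1976.
cos(β/2)=0.958115, sin(β/2)=0.286383
d^2_{-2,-1}: single k=1 term ⇒ +0.503768;  D = -0.496527+0.085111i
d^2_{-1,-1}: k∈[0..1] ⇒ +0.842696 -0.225867 = +0.616829;  D = -0.078539-0.611808i
d^2_{0,-1}: k∈[0..1] ⇒ -0.616988 +0.055124 = -0.561864;  D = -0.559808+0.048029i
d^2_{1,-1}: k∈[0..1] ⇒ +0.225867 -0.006727 = +0.219140;  D = +0.009529+0.218933i
d^2_{2,-1}: single k=0 term ⇒ -0.045008;  D = +0.045008-0.000063i
Y_2^{m'}(θ=1.6523,φ=4.7044) and Σ D·Y over m':
  (-0.4965+0.0851i)·(-0.3837-0.0061i)  (-0.0785-0.6118i)·(+0.0005-0.0627i)  (-0.5598+0.0480i)·(-0.3091+0.0000i)  (+0.0095+0.2189i)·(-0.0005-0.0627i)  (+0.0450-0.0001i)·(-0.3837+0.0061i)
Y_2^-1(R⁻¹ n̂) = +0.322130-0.040247i

Re=0.3221 Im=-0.0402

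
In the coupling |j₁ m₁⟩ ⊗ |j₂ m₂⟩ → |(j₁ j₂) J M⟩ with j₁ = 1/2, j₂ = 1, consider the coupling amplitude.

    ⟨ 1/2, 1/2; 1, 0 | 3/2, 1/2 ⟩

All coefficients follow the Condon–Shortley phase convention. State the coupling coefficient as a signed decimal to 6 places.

+0.816497

j₁+j₂−J=0  J+j₁−j₂=1  J−j₁+j₂=2  j₁+j₂+J+1=4
(j₁±m₁, j₂±m₂, J±M) = (1,0,1,1,2,1)
P² = 2/3
sum k=0..0:
  [0] +1/1 = 1
S = 1
C² = P²·S² = 2/3 ; C = +0.816497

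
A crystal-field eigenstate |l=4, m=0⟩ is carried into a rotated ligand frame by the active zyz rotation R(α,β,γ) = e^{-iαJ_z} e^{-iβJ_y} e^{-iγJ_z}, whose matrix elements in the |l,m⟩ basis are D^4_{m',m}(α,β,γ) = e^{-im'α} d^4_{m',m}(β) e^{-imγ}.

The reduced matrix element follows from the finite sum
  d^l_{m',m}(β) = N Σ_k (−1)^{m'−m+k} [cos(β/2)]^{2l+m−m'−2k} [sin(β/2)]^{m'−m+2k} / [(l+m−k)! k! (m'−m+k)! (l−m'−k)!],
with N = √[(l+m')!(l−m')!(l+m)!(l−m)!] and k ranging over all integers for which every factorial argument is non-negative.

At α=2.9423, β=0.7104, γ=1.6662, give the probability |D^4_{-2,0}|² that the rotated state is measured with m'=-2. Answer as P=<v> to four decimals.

P=0.2583

First d^4_{-2,0}(β=0.7104), then the phase factors e^{-i(-2)α} and e^{-i(0)γ}:
With c≡cos(β/2)=0.937577 and s≡sin(β/2)=0.347778, N=[2·720·24·24]^{1/2}=910.735966
Admissible k: 2..4 (factorial args all ≥0)
  k=2: (−1)^0·910.7360/(96)·0.9376^6·0.3478^2 = +0.779411
  k=3: (−1)^1·910.7360/(36)·0.9376^4·0.3478^4 = -0.285973
  k=4: (−1)^2·910.7360/(96)·0.9376^2·0.3478^6 = +0.014755
d^4_{-2,0}(0.7104) = +0.779411 -0.285973 +0.014755 = +0.508193
|D^4_{-2,0}|² = |d^4_{-2,0}(β)|² = (+0.508193)² = 0.258260 (the z-rotation phases have unit modulus)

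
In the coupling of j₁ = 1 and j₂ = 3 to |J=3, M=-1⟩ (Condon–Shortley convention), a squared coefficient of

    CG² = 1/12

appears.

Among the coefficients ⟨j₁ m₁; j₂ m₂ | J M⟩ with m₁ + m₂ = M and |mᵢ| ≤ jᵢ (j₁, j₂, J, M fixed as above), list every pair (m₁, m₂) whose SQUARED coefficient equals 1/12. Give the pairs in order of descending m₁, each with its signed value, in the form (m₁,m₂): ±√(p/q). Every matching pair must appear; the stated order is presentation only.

Admissible pairs with m₁+m₂ = M = -1: (-1,0), (0,-1), (1,-2)
  (m₁,m₂)=(1,-2): CG² = 5/12, CG = +√(5/12)
  (m₁,m₂)=(0,-1): CG² = 1/12, CG = +√(1/12)   ← matches the target
  (m₁,m₂)=(-1,0): CG² = 1/2, CG = −√(1/2)
Pairs with CG² = 1/12: (0,-1): +√(1/12)

(0,-1): +√(1/12)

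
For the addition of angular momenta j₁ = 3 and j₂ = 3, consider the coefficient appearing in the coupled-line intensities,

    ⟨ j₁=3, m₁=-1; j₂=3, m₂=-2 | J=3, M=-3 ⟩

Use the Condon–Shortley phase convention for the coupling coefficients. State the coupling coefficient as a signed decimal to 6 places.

j₁+j₂−J=3  J+j₁−j₂=3  J−j₁+j₂=3  j₁+j₂+J+1=10
(j₁±m₁, j₂±m₂, J±M) = (2,4,1,5,0,6)
P² = 1728
sum k=1..1:
  [1] −1/72 = -1/72
S = -1/72
C² = P²·S² = 1/3 ; C = -0.577350

−√(1/3) = -0.577350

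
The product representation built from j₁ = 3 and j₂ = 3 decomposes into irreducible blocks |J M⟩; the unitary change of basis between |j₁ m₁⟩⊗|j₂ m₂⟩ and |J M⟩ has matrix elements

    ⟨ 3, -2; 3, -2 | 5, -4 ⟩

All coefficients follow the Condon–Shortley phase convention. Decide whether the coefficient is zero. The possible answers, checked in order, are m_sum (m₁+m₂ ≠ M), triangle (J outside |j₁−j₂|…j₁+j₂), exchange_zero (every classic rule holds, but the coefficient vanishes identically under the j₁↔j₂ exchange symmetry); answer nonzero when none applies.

exchange_zero

m-sum: m₁+m₂ = -2+(-2) = -4, M = -4  ✓
triangle: |j₁−j₂| = 0 ≤ J = 5 ≤ j₁+j₂ = 6  ✓
exchange: j₁=j₂ and m₁=m₂, and (−1)^(j₁+j₂−J) = (−1)^1 = −1 forces ⟨j₁m₁;j₂m₂|JM⟩ = −⟨j₂m₂;j₁m₁|JM⟩ = −⟨j₁m₁;j₂m₂|JM⟩ ⇒ the coefficient vanishes identically
Racah sum check: Σ_k collapses to 0 ⇒ CG = 0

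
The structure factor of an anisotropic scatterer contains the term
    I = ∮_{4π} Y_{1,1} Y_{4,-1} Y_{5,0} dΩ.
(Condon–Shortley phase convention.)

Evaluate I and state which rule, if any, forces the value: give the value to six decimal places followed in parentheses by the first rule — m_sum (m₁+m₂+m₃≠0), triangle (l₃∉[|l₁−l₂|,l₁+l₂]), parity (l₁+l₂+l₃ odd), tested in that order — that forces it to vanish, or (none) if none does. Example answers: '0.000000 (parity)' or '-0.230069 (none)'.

0.155288 (none)

Rules hold: Σm=0, L=10 even, 3≤5≤5.
N = 3·9·11 = 297
Δ = 0!·2!·8!/11! = 1/495
Racah Σ t=0..0: t=0:+1/576 = 1/576
⇒ 3j(1 4 5; 0 0 0)² = 5/99, sgn -1
Racah Σ t=0..0: t=0:+1/1440 = 1/1440
⇒ 3j(1 4 5; 1 -1 0)² = 2/99, sgn -1
4πI² = N·(3j₀)²·(3jₘ)² = 10/33
I = +1·√(0.30303/4π) = 0.15528807
No selection rule forces the value: the integral is nonzero (none).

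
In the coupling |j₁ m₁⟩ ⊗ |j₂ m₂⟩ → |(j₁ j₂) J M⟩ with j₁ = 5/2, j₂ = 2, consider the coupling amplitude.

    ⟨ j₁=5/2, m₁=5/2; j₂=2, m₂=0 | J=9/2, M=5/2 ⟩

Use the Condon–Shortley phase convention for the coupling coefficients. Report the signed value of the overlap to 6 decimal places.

√[10·0!5!4!/10! · 5!0!2!2!7!2!] = √(38400)
  +(−1)^0/∏(0,0,0,2,5,2)! = 1/480  (running 1/480)
⟨..|..⟩ = √(38400)·(1/480) = +0.408248

+0.408248  (= +√(1/6))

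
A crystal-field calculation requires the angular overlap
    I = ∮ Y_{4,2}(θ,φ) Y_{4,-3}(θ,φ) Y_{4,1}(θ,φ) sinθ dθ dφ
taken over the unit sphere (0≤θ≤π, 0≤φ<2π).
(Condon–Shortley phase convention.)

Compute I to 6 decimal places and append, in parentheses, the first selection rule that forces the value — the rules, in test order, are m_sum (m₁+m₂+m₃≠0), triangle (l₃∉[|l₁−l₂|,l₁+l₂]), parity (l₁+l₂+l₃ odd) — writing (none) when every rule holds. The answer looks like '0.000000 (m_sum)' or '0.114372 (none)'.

-0.063661 (none)

Checks pass: Σm=0; 12 even; l₃=4∈[0,8].
(2·4+1)(2·4+1)(2·4+1) = 729
Δ: 4! 4! 4! / 13! → 1/450450
sum: t=0:+1/13824 t=1:−1/216 t=2:+1/64 t=3:−1/216 t=4:+1/13824 = 5/768
3j²(4 4 4; 0 0 0) = Δ·Π!·Σ² = 18/1001  (sign +1)
sum: t=0:+1/576 t=1:−1/864 = 1/1728
3j²(4 4 4; 2 -3 1) = Δ·Π!·Σ² = 5/1287  (sign -1)
combine: 4πI² = 729·18/1001·5/1287 = 7290/143143
take √, sign -1: I = -0.06366105
No selection rule forces the value: the integral is nonzero (none).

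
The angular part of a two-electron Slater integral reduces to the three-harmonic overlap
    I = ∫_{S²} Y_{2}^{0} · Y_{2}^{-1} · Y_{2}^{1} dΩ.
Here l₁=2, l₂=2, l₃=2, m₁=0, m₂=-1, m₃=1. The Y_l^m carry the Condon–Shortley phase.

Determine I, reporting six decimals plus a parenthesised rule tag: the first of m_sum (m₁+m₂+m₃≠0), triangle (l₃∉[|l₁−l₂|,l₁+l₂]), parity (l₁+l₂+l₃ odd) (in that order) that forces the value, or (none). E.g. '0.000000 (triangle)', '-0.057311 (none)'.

m-sum 0 ✓  L=6 even ✓  0≤2≤4 ✓
Π(2lᵢ+1) = 5×5×5 = 125
triangle coeff Δ(2,2,2) = 1/630
Σ_t [0,2]: t=0:+1/8 t=1:−1/1 t=2:+1/8 = -3/4
(3j)²=2/35 [(2 2 2; 0 0 0)], sign=-1
Σ_t [0,1]: t=0:+1/4 t=1:−1/2 = -1/4
(3j)²=1/70 [(2 2 2; 0 -1 1)], sign=+1
⇒ 4πI² = 5/49
I = (-1)√(5/49/(4π)) = -0.09011188
No selection rule forces the value: the integral is nonzero (none).

-0.090112 (none)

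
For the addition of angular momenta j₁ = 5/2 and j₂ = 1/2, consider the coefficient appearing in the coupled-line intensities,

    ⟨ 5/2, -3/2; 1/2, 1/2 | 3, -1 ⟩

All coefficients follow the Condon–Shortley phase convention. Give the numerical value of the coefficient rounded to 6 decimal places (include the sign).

√[7·0!5!1!/7! · 1!4!1!0!2!4!] = √(192)
  +(−1)^0/∏(0,0,4,1,1,0)! = 1/24  (running 1/24)
⟨..|..⟩ = √(192)·(1/24) = +0.577350

+√(1/3) = +0.577350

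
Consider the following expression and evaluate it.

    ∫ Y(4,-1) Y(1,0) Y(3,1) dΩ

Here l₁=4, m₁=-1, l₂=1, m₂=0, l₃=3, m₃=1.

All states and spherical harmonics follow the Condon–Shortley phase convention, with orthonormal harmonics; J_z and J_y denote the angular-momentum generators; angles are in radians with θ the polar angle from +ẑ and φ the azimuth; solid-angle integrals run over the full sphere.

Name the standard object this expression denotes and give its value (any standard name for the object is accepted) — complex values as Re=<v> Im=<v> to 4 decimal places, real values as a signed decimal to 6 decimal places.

Gaunt coefficient, -0.238414

This is a Gaunt coefficient — the integral of a triple product of spherical harmonics over the sphere.
Rules hold: Σm=0, L=8 even, 3≤3≤5.
N = 9·3·7 = 189
Δ = 2!·6!·0!/9! = 1/252
Racah Σ t=1..1: t=1:−1/36 = -1/36
⇒ 3j(4 1 3; 0 0 0)² = 4/63, sgn +1
Racah Σ t=1..1: t=1:−1/48 = -1/48
⇒ 3j(4 1 3; -1 0 1)² = 5/84, sgn -1
4πI² = N·(3j₀)²·(3jₘ)² = 5/7
I = -1·√(0.714286/4π) = -0.23841361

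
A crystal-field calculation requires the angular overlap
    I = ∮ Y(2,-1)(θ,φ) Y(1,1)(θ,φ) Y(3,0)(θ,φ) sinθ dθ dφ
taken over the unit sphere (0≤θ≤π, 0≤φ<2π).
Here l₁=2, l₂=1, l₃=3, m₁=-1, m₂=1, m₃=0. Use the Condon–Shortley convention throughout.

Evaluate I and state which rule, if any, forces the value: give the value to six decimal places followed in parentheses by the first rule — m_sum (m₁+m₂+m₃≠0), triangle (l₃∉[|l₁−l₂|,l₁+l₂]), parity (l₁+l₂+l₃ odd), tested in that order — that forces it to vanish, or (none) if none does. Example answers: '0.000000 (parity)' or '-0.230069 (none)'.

0.143048 (none)

m-sum 0 ✓  L=6 even ✓  1≤3≤3 ✓
Π(2lᵢ+1) = 5×3×7 = 105
triangle coeff Δ(2,1,3) = 1/105
Σ_t [0,0]: t=0:+1/4 = 1/4
(3j)²=3/35 [(2 1 3; 0 0 0)], sign=-1
Σ_t [0,0]: t=0:+1/12 = 1/12
(3j)²=1/35 [(2 1 3; -1 1 0)], sign=-1
⇒ 4πI² = 9/35
I = (+1)√(9/35/(4π)) = 0.14304817
No selection rule forces the value: the integral is nonzero (none).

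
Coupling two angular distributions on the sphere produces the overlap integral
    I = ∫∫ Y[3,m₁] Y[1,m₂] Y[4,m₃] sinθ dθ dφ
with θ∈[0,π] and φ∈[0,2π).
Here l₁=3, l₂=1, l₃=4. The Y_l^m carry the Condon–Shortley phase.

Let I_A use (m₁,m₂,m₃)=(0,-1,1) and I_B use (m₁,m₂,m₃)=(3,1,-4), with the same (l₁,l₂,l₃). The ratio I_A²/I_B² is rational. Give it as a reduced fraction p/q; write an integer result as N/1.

5/14

Shared (l₁,l₂,l₃)=(3,1,4): N and (l;000)² cancel in I_A²/I_B².
A: Δ = 0!·6!·2!/9! = 1/252; Racah Σ t=0..0: t=0:+1/72 = 1/72; ⇒ 3j(3 1 4; 0 -1 1)² = 5/126, sgn -1
B: Δ = 0!·6!·2!/9! = 1/252; Racah Σ t=0..0: t=0:+1/1440 = 1/1440; ⇒ 3j(3 1 4; 3 1 -4)² = 1/9, sgn +1
I_A²/I_B² = (5/126)/(1/9) = 5/14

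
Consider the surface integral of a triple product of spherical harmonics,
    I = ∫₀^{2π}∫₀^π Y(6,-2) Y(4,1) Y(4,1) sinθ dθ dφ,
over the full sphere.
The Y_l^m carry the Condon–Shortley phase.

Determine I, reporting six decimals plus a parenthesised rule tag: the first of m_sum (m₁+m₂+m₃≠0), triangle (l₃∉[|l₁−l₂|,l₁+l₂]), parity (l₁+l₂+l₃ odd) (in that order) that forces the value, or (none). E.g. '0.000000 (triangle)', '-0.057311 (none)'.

Checks pass: Σm=0; 14 even; l₃=4∈[2,10].
(2·6+1)(2·4+1)(2·4+1) = 1053
Δ: 6! 6! 2! / 15! → 1/1261260
sum: t=2:+1/4608 t=3:−1/1296 t=4:+1/4608 = -7/20736
3j²(6 4 4; 0 0 0) = Δ·Π!·Σ² = 20/1287  (sign -1)
sum: t=3:−1/8640 t=4:+1/2304 t=5:−1/8640 = 7/34560
3j²(6 4 4; -2 1 1) = Δ·Π!·Σ² = 7/429  (sign -1)
combine: 4πI² = 1053·20/1287·7/429 = 420/1573
take √, sign +1: I = 0.14576570
No selection rule forces the value: the integral is nonzero (none).

0.145766 (none)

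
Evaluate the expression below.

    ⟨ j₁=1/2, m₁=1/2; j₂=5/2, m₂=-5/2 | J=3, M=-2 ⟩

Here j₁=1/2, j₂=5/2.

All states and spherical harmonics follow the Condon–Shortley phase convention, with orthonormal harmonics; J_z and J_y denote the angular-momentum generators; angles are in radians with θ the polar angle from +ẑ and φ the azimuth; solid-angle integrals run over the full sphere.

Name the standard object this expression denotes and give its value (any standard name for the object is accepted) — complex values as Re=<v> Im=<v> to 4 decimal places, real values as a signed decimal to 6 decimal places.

This is a Clebsch–Gordan (vector-coupling) coefficient.
triangle: 0!×1!×5!/7! = 120/5040
(j±m)!: 1!×0!×0!×5!×1!×5! = 14400
prefactor² = (2J+1)×Δ×N² = 2400
  k=0: +1/(0!×0!×0!×0!×1!×5!) = 1/120
Σ = 1/120  ⇒  CG² = 2400×(1/120)² = 1/6
CG = +√(1/6) = +0.408248

Clebsch–Gordan coefficient, +√(1/6) ≈ +0.408248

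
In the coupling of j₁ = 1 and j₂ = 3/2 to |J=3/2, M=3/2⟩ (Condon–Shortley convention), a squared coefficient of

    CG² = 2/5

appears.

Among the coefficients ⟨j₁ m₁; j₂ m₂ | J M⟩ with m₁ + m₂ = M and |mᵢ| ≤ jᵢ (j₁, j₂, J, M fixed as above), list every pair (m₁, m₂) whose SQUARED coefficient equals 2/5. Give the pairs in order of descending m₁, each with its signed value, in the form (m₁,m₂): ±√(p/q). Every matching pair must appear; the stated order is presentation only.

Admissible pairs with m₁+m₂ = M = 3/2: (0,3/2), (1,1/2)
  (m₁,m₂)=(1,1/2): CG² = 2/5, CG = +√(2/5)   ← matches the target
  (m₁,m₂)=(0,3/2): CG² = 3/5, CG = −√(3/5)
Pairs with CG² = 2/5: (1,1/2): +√(2/5)

(1,1/2): +√(2/5)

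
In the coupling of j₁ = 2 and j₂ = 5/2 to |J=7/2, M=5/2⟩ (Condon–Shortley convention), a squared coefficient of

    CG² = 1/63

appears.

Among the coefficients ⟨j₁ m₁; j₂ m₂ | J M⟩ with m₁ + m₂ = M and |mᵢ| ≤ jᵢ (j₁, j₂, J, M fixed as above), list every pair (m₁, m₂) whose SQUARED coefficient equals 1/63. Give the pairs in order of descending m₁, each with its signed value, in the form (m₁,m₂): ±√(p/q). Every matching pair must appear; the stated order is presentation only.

(1,3/2): −√(1/63)

Admissible pairs with m₁+m₂ = M = 5/2: (0,5/2), (1,3/2), (2,1/2)
  (m₁,m₂)=(2,1/2): CG² = 32/63, CG = +√(32/63)
  (m₁,m₂)=(1,3/2): CG² = 1/63, CG = −√(1/63)   ← matches the target
  (m₁,m₂)=(0,5/2): CG² = 10/21, CG = −√(10/21)
Pairs with CG² = 1/63: (1,3/2): −√(1/63)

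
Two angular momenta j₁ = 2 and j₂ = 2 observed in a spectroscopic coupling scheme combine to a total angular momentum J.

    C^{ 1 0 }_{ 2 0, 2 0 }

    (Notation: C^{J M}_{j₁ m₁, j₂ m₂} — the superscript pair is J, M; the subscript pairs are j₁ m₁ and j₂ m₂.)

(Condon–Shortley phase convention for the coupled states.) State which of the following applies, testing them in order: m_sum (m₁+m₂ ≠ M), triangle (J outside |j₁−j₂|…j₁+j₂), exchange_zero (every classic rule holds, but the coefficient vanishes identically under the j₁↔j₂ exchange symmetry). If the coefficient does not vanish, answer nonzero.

exchange_zero

m-sum: m₁+m₂ = 0+0 = 0, M = 0  ✓
triangle: |j₁−j₂| = 0 ≤ J = 1 ≤ j₁+j₂ = 4  ✓
exchange: j₁=j₂ and m₁=m₂, and (−1)^(j₁+j₂−J) = (−1)^3 = −1 forces ⟨j₁m₁;j₂m₂|JM⟩ = −⟨j₂m₂;j₁m₁|JM⟩ = −⟨j₁m₁;j₂m₂|JM⟩ ⇒ the coefficient vanishes identically
Racah sum check: Σ_k collapses to 0 ⇒ CG = 0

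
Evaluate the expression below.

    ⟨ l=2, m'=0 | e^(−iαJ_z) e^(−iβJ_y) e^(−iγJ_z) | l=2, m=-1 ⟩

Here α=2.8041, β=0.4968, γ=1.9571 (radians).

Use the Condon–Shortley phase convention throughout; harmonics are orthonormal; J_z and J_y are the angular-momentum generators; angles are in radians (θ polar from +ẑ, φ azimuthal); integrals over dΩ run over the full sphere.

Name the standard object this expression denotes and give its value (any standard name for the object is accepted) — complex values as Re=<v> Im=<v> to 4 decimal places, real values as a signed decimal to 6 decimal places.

Wigner D-matrix element, Re=0.1933 Im=-0.4753

This is a Wigner D-matrix element — the rotation-matrix element ⟨l m'| R(α,β,γ) |l m⟩ in the angular-momentum basis.
D^2_{0,-1}(2.8041,0.4968,1.9571) = e^{-i·0·2.8041}·d^2_{0,-1}(0.4968)·e^{-i·-1·1.9571}. Compute d first:
c=cos(0.496800/2)=0.969307, s=sin(0.496800/2)=0.245853; N=√[2·2·1·6]=4.898979
Admissible k: 0..1 (factorial args all ≥0)
  k=0: (−1)^1·4.8990/(2)·0.9693^3·0.2459^1 = -0.548449
  k=1: (−1)^2·4.8990/(2)·0.9693^1·0.2459^3 = +0.035283
d^2_{0,-1}(0.4968) = -0.548449 +0.035283 = -0.513166
D = (+1.000000+0.000000i)·(-0.513166)·(-0.376767+0.926308i) = +0.193344-0.475349i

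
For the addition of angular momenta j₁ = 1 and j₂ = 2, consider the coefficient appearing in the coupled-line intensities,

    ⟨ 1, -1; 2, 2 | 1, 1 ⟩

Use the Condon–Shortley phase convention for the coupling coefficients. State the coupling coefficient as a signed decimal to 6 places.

√[3·2!0!2!/5! · 0!2!4!0!2!0!] = √(48/5)
  +(−1)^2/∏(2,0,0,2,0,0)! = 1/4  (running 1/4)
⟨..|..⟩ = √(48/5)·(1/4) = +0.774597

+√(3/5) = +0.774597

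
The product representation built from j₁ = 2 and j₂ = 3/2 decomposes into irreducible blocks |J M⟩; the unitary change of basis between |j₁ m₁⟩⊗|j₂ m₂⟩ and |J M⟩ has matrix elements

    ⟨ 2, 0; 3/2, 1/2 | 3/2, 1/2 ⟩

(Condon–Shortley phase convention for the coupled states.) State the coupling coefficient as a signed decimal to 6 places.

j₁+j₂−J=2  J+j₁−j₂=2  J−j₁+j₂=1  j₁+j₂+J+1=6
(j₁±m₁, j₂±m₂, J±M) = (2,2,2,1,2,1)
P² = 16/45
sum k=1..2:
  [1] −1/1 = -1
  [2] +1/4 = 1/4
S = -3/4
C² = P²·S² = 1/5 ; C = -0.447214

-0.447214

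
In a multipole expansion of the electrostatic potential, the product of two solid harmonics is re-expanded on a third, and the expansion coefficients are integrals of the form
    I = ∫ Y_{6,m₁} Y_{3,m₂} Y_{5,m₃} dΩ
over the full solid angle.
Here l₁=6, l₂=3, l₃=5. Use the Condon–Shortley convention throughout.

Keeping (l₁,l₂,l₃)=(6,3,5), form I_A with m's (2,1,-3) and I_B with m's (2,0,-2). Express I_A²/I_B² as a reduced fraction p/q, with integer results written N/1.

Same 6,3,5: normalisation and zero-m 3j drop out of the ratio.
A: Δ: 4! 8! 2! / 15! → 1/675675; sum: t=2:+1/11520 t=3:−1/30240 t=4:+1/1935360 = 1/18432; 3j²(6 3 5; 2 1 -3) = Δ·Π!·Σ² = 7/429  (sign +1)
B: Δ: 4! 8! 2! / 15! → 1/675675; sum: t=1:−1/8640 t=2:+1/5760 t=3:−1/60480 = 1/24192; 3j²(6 3 5; 2 0 -2) = Δ·Π!·Σ² = 8/3003  (sign -1)
I_A²/I_B² = (7/429)/(8/3003) = 49/8

49/8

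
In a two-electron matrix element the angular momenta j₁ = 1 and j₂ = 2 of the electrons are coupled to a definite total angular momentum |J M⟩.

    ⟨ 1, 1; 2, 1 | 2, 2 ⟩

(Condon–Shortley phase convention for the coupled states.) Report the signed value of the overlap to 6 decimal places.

triangle: 1!×1!×3!/6! = 6/720
(j±m)!: 2!×0!×3!×1!×4!×0! = 288
prefactor² = (2J+1)×Δ×N² = 12
  k=0: +1/(0!×1!×0!×3!×1!×0!) = 1/6
Σ = 1/6  ⇒  CG² = 12×(1/6)² = 1/3
CG = +√(1/3) = +0.577350

+0.577350  (= +√(1/3))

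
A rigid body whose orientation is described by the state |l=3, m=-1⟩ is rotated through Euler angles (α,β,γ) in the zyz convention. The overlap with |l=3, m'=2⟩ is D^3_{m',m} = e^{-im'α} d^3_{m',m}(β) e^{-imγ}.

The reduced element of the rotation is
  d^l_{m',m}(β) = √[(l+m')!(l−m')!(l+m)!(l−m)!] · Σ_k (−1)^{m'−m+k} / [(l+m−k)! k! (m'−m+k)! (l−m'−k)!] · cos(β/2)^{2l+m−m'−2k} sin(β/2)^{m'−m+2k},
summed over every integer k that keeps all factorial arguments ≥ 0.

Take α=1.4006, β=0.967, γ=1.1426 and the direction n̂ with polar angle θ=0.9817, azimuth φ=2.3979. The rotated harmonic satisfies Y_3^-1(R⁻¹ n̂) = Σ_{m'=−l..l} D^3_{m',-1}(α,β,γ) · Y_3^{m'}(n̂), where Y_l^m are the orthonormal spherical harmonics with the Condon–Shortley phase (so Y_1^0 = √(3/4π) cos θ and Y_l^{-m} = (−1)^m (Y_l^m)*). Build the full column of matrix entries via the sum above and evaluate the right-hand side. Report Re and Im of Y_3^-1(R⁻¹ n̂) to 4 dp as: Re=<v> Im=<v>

Need the full column D^3_{m',-1} for m'=−3..3 at α=1.4006, β=0.9670, γ=1.1426.
cos(β/2)=0.885373, sin(β/2)=0.464881
d^3_{-3,-1}: single k=2 term ⇒ +0.514321;  D = +0.303845-0.414976i
d^3_{-2,-1}: k∈[1..2] ⇒ +0.799786 -0.440995 = +0.358790;  D = -0.249403-0.257932i
d^3_{-1,-1}: k∈[0..2] ⇒ +0.481680 -1.062378 +0.219670 = -0.361028;  D = +0.298296-0.203372i
d^3_{0,-1}: k∈[0..2] ⇒ -0.876121 +0.724629 -0.066592 = -0.218084;  D = -0.090555-0.198395i
d^3_{1,-1}: k∈[0..2] ⇒ +0.796783 -0.292893 +0.010094 = +0.513984;  D = +0.496972-0.131142i
d^3_{2,-1}: k∈[0..1] ⇒ -0.440995 +0.060790 = -0.380205;  D = +0.033341+0.378740i
d^3_{3,-1}: single k=0 term ⇒ +0.141796;  D = -0.141315-0.011670i
Y_3^{m'}(θ=0.9817,φ=2.3979) and Σ D·Y over m':
  (+0.3038-0.4150i)·(+0.1471-0.1894i)  (-0.2494-0.2579i)·(+0.0327+0.3912i)  (+0.2983-0.2034i)·(-0.1075-0.0989i)  (-0.0906-0.1984i)·(-0.3020+0.0000i)  (+0.4970-0.1311i)·(+0.1075-0.0989i)  (+0.0333+0.3787i)·(+0.0327-0.3912i)  (-0.1413-0.0117i)·(-0.1471-0.1894i)
Y_3^-1(R⁻¹ n̂) = +0.242275-0.207709i

Re=0.2423 Im=-0.2077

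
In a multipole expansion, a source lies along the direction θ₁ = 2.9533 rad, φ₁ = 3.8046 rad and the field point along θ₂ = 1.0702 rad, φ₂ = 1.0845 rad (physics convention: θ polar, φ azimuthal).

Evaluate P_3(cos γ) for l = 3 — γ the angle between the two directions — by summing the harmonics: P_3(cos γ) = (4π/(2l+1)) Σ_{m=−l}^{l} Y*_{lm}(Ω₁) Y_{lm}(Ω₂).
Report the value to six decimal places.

0.332363

Expand P_3 via completeness: Σ_{m} conj(Y_{3,m}) at Ω₁ times Y_{3,m} at Ω₂ —
  m=-3: Y*=0.00111 - 0.00250j  Y=-0.27995 + 0.03146j  product -0.00023 + 0.00073j
  m=-2: Y*=-0.00852 - 0.03413j  Y=-0.21260 - 0.31196j  product -0.00883 + 0.00991j
  m=-1: Y*=-0.18236 - 0.14241j  Y=0.02011 - 0.03804j  product -0.00908 + 0.00407j
  m=+0: Y*=-0.66894 + 0.00000j  Y=-0.33103 + 0.00000j  product 0.22144 + 0.00000j
  m=+1: Y*=0.18236 - 0.14241j  Y=-0.02011 - 0.03804j  product -0.00908 - 0.00407j
  m=+2: Y*=-0.00852 + 0.03413j  Y=-0.21260 + 0.31196j  product -0.00883 - 0.00991j
  m=+3: Y*=-0.00111 - 0.00250j  Y=0.27995 + 0.03146j  product -0.00023 - 0.00073j
Total Σ_m = 0.18514 + 0.00000j. Multiply by 1.795196: 0.33236 + 0.00000j. P_3(cos γ) = 0.332363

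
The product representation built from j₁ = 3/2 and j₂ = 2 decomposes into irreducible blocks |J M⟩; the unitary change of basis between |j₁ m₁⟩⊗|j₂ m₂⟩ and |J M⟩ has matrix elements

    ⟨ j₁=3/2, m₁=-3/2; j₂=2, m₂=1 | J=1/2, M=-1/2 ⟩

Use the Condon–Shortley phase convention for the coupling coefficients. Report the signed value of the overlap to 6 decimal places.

−√(1/10) = -0.316228

triangle: 3!*0!*1!/5! = 6/120
(j±m)!: 0!*3!*3!*1!*0!*1! = 36
prefactor² = (2J+1)*Δ*N² = 18/5
  k=3: −1/(3!*0!*0!*0!*0!*1!) = -1/6
Σ = -1/6  ⇒  CG² = 18/5*(-1/6)² = 1/10
CG = −√(1/10) = -0.316228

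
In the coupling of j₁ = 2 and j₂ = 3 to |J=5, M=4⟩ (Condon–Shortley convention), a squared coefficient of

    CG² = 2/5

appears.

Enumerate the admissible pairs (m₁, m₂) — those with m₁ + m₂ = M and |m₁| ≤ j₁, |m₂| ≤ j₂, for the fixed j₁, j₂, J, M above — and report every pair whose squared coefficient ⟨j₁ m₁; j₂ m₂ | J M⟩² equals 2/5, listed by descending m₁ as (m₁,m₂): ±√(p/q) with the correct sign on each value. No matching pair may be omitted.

Admissible pairs with m₁+m₂ = M = 4: (1,3), (2,2)
  (m₁,m₂)=(2,2): CG² = 3/5, CG = +√(3/5)
  (m₁,m₂)=(1,3): CG² = 2/5, CG = +√(2/5)   ← matches the target
Pairs with CG² = 2/5: (1,3): +√(2/5)

(1,3): +√(2/5)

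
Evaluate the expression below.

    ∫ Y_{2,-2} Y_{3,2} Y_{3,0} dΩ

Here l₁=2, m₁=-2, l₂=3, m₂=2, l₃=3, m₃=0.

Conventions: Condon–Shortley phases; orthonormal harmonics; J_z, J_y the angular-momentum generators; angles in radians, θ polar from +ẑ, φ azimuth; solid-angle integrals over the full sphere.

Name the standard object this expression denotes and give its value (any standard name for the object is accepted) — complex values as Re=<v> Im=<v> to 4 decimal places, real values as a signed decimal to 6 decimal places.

This is a Gaunt coefficient — the integral of a triple product of spherical harmonics over the sphere.
Checks pass: Σm=0; 8 even; l₃=3∈[1,5].
(2·2+1)(2·3+1)(2·3+1) = 245
Δ: 2! 2! 4! / 9! → 1/3780
sum: t=0:+1/24 t=1:−1/4 t=2:+1/24 = -1/6
3j²(2 3 3; 0 0 0) = Δ·Π!·Σ² = 4/105  (sign +1)
sum: t=2:+1/24 = 1/24
3j²(2 3 3; -2 2 0) = Δ·Π!·Σ² = 1/21  (sign -1)
combine: 4πI² = 245·4/105·1/21 = 4/9
take √, sign -1: I = -0.18806319

Gaunt coefficient, -0.188063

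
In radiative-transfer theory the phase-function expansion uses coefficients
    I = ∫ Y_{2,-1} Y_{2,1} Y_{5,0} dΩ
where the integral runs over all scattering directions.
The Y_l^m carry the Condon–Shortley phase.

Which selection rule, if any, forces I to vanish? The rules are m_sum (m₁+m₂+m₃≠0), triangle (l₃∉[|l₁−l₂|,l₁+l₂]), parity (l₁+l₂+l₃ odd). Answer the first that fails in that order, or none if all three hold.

triangle

azimuthal sum: -1 + 1 + 0 = 0  ✓
l₃ must lie in [0,4]; have l₃=5  ✗
L = 2 + 2 + 5 = 9 (odd)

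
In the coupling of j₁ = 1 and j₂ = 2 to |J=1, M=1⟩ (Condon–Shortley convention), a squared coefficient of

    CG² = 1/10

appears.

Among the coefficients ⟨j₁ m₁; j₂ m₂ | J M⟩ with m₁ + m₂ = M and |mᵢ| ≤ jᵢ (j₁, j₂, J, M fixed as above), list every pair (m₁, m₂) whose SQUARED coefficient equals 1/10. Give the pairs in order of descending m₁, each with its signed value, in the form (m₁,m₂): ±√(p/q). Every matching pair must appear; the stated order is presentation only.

(1,0): +√(1/10)

Admissible pairs with m₁+m₂ = M = 1: (-1,2), (0,1), (1,0)
  (m₁,m₂)=(1,0): CG² = 1/10, CG = +√(1/10)   ← matches the target
  (m₁,m₂)=(0,1): CG² = 3/10, CG = −√(3/10)
  (m₁,m₂)=(-1,2): CG² = 3/5, CG = +√(3/5)
Pairs with CG² = 1/10: (1,0): +√(1/10)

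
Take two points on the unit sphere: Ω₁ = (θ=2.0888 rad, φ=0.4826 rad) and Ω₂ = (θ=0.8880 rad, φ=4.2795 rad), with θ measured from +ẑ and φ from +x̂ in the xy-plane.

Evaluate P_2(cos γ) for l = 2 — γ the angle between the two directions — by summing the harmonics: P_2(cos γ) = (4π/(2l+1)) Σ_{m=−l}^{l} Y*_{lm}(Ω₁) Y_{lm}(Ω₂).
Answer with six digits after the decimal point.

Expand P_2 via completeness: Σ_{m} conj(Y_{2,m}) at Ω₁ times Y_{2,m} at Ω₂ —
  m=-2: Y*=0.16598 + 0.23972j  Y=-0.15067 - 0.17707j  product 0.01744 - 0.06551j
  m=-1: Y*=-0.29438 - 0.15423j  Y=-0.15864 + 0.34329j  product 0.09965 - 0.07659j
  m=+0: Y*=-0.08342 + 0.00000j  Y=0.06130 + 0.00000j  product -0.00511 + 0.00000j
  m=+1: Y*=0.29438 - 0.15423j  Y=0.15864 + 0.34329j  product 0.09965 + 0.07659j
  m=+2: Y*=0.16598 - 0.23972j  Y=-0.15067 + 0.17707j  product 0.01744 + 0.06551j
Total Σ_m = 0.22906 + 0.00000j. Multiply by 2.513274: 0.57569 + 0.00000j. P_2(cos γ) = 0.575691

0.575691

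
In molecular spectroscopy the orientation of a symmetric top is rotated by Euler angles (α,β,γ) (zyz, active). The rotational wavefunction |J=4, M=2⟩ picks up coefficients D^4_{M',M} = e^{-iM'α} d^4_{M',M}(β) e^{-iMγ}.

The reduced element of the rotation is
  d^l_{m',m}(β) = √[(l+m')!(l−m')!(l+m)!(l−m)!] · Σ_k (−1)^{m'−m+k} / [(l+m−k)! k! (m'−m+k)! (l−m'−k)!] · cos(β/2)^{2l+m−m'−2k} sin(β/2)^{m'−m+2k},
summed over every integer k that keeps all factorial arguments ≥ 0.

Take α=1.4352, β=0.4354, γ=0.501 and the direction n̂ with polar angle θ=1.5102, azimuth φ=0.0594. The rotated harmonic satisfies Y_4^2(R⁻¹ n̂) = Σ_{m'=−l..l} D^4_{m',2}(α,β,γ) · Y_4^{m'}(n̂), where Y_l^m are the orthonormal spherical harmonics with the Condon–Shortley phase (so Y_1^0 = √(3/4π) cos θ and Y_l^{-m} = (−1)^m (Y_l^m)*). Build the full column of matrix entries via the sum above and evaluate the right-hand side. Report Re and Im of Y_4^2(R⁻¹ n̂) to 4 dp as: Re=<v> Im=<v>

Need the full column D^4_{m',2} for m'=−4..4 at α=1.4352, β=0.4354, γ=0.5010.
cos(β/2)=0.976397, sin(β/2)=0.215984
d^4_{-4,2}: single k=6 term ⇒ +0.000512;  D = +0.000014-0.000512i
d^4_{-3,2}: k∈[5..6] ⇒ +0.004911 -0.000080 = +0.004831;  D = -0.004768-0.000779i
d^4_{-2,2}: k∈[4..6] ⇒ +0.029668 -0.001161 +0.000005 = +0.028511;  D = -0.008360+0.027258i
d^4_{-1,2}: k∈[3..5] ⇒ +0.126449 -0.009281 +0.000091 = +0.117258;  D = +0.106427+0.049222i
d^4_{0,2}: k∈[2..4] ⇒ +0.383464 -0.050036 +0.000918 = +0.334346;  D = +0.180085-0.281703i
d^4_{1,2}: k∈[1..3] ⇒ +0.775253 -0.189673 +0.006187 = +0.591767;  D = -0.450929-0.383211i
d^4_{2,2}: k∈[0..2] ⇒ +0.826058 -0.485048 +0.029668 = +0.370679;  D = -0.276021+0.247417i
d^4_{3,2}: k∈[0..1] ⇒ -0.683709 +0.100366 = -0.583343;  D = -0.327071-0.483026i
d^4_{4,2}: single k=0 term ⇒ +0.213886;  D = +0.191690-0.094880i
Y_4^{m'}(θ=1.5102,φ=0.0594) and Σ D·Y over m':
  (+0.0000-0.0005i)·(+0.4270-0.1034i)  (-0.0048-0.0008i)·(+0.0742-0.0134i)  (-0.0084+0.0273i)·(-0.3225+0.0385i)  (+0.1064+0.0492i)·(-0.0849+0.0050i)  (+0.1801-0.2817i)·(+0.3058+0.0000i)  (-0.4509-0.3832i)·(+0.0849+0.0050i)  (-0.2760+0.2474i)·(-0.3225-0.0385i)  (-0.3271-0.4830i)·(-0.0742-0.0134i)  (+0.1917-0.0949i)·(+0.4270+0.1034i)
Y_4^2(R⁻¹ n̂) = +0.218651-0.183557i

Re=0.2187 Im=-0.1836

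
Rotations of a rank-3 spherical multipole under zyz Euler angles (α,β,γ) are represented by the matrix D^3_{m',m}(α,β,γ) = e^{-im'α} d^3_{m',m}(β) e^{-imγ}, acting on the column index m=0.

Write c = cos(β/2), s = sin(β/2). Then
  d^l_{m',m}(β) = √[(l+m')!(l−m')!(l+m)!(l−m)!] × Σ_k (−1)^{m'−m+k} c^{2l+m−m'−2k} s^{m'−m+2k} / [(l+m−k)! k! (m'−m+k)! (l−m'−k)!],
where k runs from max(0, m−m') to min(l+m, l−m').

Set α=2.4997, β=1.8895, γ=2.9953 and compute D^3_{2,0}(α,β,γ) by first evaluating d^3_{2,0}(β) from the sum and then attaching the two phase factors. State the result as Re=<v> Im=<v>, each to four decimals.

Split into d^3_{2,0}(β=1.8895) × two z-phases.
c=cos(1.889500/2)=0.585945, s=sin(1.889500/2)=0.810350; N=√[120·1·6·6]=65.726707
k∈{0,1} keeps every argument non-negative
  k=0: (−1)^2·65.7267/(12)·0.5859^4·0.8104^2 = +0.423970
  k=1: (−1)^3·65.7267/(12)·0.5859^2·0.8104^4 = -0.810899
d^3_{2,0}(1.8895) = +0.423970 -0.810899 = -0.386929
D = (+0.283087+0.959094i)·(-0.386929)·(+1.000000+0.000000i) = -0.109534-0.371101i

Re=-0.1095 Im=-0.3711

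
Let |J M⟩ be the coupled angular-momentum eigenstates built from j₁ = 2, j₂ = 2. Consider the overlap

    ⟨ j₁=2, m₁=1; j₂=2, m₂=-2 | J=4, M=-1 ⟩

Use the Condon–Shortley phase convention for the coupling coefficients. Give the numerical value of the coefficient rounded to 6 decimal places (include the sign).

j₁+j₂−J=0  J+j₁−j₂=4  J−j₁+j₂=4  j₁+j₂+J+1=9
(j₁±m₁, j₂±m₂, J±M) = (3,1,0,4,3,5)
P² = 10368/7
sum k=0..0:
  [0] +1/144 = 1/144
S = 1/144
C² = P²·S² = 1/14 ; C = +0.267261

+0.267261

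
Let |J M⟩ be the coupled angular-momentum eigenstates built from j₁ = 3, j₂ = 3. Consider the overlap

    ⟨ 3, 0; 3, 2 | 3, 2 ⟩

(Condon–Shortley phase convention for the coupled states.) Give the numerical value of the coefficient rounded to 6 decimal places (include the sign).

j₁+j₂−J=3  J+j₁−j₂=3  J−j₁+j₂=3  j₁+j₂+J+1=10
(j₁±m₁, j₂±m₂, J±M) = (3,3,5,1,5,1)
P² = 216
sum k=2..3:
  [2] +1/24 = 1/24
  [3] −1/72 = -1/72
S = 1/36
C² = P²·S² = 1/6 ; C = +0.408248

+0.408248  (= +√(1/6))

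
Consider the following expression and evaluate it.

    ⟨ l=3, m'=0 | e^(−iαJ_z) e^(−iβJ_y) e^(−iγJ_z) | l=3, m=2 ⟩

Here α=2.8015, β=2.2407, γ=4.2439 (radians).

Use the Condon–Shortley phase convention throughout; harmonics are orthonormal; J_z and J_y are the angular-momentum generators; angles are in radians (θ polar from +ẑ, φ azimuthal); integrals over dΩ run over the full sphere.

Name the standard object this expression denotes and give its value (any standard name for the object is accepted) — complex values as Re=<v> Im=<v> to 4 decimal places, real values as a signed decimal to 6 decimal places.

Wigner D-matrix element, Re=0.3094 Im=0.4210

This is a Wigner D-matrix element — the rotation-matrix element ⟨l m'| R(α,β,γ) |l m⟩ in the angular-momentum basis.
D^3_{0,2}(2.8015,2.2407,4.2439) = e^{-i·0·2.8015}·d^3_{0,2}(2.2407)·e^{-i·2·4.2439}. Compute d first:
With c≡cos(β/2)=0.435367 and s≡sin(β/2)=0.900253, N=[6·6·120·1]^{1/2}=65.726707
The bounds max(0,m−m')=2 and min(l+m,l−m')=3 give 2 terms
  k=2: (−1)^0·65.7267/(12)·0.4354^4·0.9003^2 = +0.159483
  k=3: (−1)^1·65.7267/(12)·0.4354^2·0.9003^4 = -0.681915
d^3_{0,2}(2.2407) = +0.159483 -0.681915 = -0.522433
Phases: e^{-i·(0)·2.8015}=+1.000000+0.000000i, e^{-i·(2)·4.2439}=-0.592226-0.805772i ⇒ D=+0.309398+0.420962i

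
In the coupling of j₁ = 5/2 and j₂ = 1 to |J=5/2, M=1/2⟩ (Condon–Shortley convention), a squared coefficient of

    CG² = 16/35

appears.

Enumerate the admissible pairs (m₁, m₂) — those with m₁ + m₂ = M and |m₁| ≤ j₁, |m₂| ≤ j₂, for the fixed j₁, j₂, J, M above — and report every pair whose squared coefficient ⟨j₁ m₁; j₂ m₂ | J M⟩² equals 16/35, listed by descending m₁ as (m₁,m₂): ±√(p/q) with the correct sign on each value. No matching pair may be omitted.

Admissible pairs with m₁+m₂ = M = 1/2: (-1/2,1), (1/2,0), (3/2,-1)
  (m₁,m₂)=(3/2,-1): CG² = 16/35, CG = +√(16/35)   ← matches the target
  (m₁,m₂)=(1/2,0): CG² = 1/35, CG = +√(1/35)
  (m₁,m₂)=(-1/2,1): CG² = 18/35, CG = −√(18/35)
Pairs with CG² = 16/35: (3/2,-1): +√(16/35)

(3/2,-1): +√(16/35)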